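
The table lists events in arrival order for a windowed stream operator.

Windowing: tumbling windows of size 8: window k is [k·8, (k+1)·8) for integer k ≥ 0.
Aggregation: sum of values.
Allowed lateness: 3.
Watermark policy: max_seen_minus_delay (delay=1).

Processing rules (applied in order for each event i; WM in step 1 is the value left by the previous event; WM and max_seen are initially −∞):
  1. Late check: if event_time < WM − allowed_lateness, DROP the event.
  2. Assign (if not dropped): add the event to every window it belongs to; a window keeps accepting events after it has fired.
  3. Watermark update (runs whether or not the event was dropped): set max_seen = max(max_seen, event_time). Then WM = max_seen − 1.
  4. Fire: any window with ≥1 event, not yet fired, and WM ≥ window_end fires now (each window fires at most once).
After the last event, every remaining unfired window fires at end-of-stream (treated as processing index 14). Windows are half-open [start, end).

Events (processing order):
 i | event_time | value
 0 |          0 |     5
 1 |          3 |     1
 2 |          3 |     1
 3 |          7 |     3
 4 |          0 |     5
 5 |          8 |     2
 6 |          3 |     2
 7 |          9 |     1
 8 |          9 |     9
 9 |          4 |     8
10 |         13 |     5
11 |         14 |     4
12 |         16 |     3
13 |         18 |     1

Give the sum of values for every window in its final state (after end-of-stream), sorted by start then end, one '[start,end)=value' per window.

i=0 t=0 v=5: → [0,8); WM=-1
i=1 t=3 v=1: → [0,8); WM=2
i=2 t=3 v=1: → [0,8); WM=2
i=3 t=7 v=3: → [0,8); WM=6
i=4 t=0 v=5: DROP (t<6-3); WM=6
i=5 t=8 v=2: → [8,16); WM=7
i=6 t=3 v=2: DROP (t<7-3); WM=7
i=7 t=9 v=1: → [8,16); WM=8; [0,8) fires=10
i=8 t=9 v=9: → [8,16); WM=8
i=9 t=4 v=8: DROP (t<8-3); WM=8
i=10 t=13 v=5: → [8,16); WM=12
i=11 t=14 v=4: → [8,16); WM=13
i=12 t=16 v=3: → [16,24); WM=15
i=13 t=18 v=1: → [16,24); WM=17; [8,16) fires=21

[0,8)=10 [8,16)=21 [16,24)=4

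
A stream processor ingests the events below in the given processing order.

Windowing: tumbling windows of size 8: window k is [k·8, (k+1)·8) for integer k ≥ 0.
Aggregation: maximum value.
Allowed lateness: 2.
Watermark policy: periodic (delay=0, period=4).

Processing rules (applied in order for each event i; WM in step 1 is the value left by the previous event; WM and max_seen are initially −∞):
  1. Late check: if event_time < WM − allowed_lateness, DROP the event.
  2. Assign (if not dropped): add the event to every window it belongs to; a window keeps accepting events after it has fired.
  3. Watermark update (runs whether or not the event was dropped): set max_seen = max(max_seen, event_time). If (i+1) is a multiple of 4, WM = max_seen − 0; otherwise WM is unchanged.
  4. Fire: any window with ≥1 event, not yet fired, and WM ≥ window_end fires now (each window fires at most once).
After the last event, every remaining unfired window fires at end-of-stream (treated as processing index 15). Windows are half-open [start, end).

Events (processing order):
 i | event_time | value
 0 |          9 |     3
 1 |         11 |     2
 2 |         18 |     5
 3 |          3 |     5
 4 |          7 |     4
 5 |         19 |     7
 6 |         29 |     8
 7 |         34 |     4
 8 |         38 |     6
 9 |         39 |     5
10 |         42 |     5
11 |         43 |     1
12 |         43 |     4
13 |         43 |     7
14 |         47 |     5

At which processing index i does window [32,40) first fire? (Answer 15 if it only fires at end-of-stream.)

i=0 t=9 v=3: → [8,16); WM=−∞
i=1 t=11 v=2: → [8,16); WM=−∞
i=2 t=18 v=5: → [16,24); WM=−∞
i=3 t=3 v=5: → [0,8); WM=18; [0,8) fires=5 [8,16) fires=3
i=4 t=7 v=4: DROP (t<18-2); WM=18
i=5 t=19 v=7: → [16,24); WM=18
i=6 t=29 v=8: → [24,32); WM=18
i=7 t=34 v=4: → [32,40); WM=34; [16,24) fires=7 [24,32) fires=8
i=8 t=38 v=6: → [32,40); WM=34
i=9 t=39 v=5: → [32,40); WM=34
i=10 t=42 v=5: → [40,48); WM=34
i=11 t=43 v=1: → [40,48); WM=43; [32,40) fires=6
i=12 t=43 v=4: → [40,48); WM=43
i=13 t=43 v=7: → [40,48); WM=43
i=14 t=47 v=5: → [40,48); WM=43

11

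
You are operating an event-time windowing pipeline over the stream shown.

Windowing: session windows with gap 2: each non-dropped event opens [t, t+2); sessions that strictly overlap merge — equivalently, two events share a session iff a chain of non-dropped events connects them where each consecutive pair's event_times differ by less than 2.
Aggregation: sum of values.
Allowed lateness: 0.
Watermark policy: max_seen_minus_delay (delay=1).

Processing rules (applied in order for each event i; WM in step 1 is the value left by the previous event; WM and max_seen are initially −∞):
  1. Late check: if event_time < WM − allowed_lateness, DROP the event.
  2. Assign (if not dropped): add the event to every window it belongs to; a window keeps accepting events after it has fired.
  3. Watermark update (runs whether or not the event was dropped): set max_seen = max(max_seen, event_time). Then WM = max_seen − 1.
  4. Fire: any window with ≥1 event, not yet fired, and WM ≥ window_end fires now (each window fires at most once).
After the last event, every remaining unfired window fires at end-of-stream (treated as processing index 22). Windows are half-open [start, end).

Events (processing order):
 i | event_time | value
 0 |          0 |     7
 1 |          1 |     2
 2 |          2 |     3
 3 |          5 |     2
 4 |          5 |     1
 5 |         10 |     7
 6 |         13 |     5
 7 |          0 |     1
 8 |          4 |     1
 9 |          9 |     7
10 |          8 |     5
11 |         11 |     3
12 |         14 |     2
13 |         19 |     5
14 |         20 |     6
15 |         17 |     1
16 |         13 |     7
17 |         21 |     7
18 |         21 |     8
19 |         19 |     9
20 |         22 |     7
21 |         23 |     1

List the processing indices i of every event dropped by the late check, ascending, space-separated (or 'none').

i=0 t=0 v=7: → [0,2); WM=-1
i=1 t=1 v=2: → [0,3); WM=0
i=2 t=2 v=3: → [0,4); WM=1
i=3 t=5 v=2: → [5,7); WM=4
i=4 t=5 v=1: → [5,7); WM=4
i=5 t=10 v=7: → [10,12); WM=9
i=6 t=13 v=5: → [13,15); WM=12
i=7 t=0 v=1: DROP (t<12-0); WM=12
i=8 t=4 v=1: DROP (t<12-0); WM=12
i=9 t=9 v=7: DROP (t<12-0); WM=12
i=10 t=8 v=5: DROP (t<12-0); WM=12
i=11 t=11 v=3: DROP (t<12-0); WM=12
i=12 t=14 v=2: → [13,16); WM=13
i=13 t=19 v=5: → [19,21); WM=18
i=14 t=20 v=6: → [19,22); WM=19
i=15 t=17 v=1: DROP (t<19-0); WM=19
i=16 t=13 v=7: DROP (t<19-0); WM=19
i=17 t=21 v=7: → [19,23); WM=20
i=18 t=21 v=8: → [19,23); WM=20
i=19 t=19 v=9: DROP (t<20-0); WM=20
i=20 t=22 v=7: → [19,24); WM=21
i=21 t=23 v=1: → [19,25); WM=22

7 8 9 10 11 15 16 19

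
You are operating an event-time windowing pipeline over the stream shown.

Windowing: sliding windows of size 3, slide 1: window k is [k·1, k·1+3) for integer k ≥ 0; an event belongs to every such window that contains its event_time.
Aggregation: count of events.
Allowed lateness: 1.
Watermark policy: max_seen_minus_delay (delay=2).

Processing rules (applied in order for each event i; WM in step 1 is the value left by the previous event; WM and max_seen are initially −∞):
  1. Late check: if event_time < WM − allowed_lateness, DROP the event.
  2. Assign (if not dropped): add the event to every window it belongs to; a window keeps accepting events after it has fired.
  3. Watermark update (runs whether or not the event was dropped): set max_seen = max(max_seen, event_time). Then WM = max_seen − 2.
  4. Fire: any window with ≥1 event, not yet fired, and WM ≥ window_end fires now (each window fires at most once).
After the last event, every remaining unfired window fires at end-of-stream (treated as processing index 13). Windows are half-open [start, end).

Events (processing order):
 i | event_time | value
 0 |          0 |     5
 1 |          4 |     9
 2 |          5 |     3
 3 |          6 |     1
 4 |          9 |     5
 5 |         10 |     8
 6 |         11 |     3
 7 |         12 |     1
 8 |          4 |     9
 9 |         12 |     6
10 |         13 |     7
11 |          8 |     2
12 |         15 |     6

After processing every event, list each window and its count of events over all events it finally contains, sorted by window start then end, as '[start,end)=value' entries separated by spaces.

i=0 t=0 v=5: → [0,3); WM=-2
i=1 t=4 v=9: → [4,7),[3,6),[2,5); WM=2
i=2 t=5 v=3: → [5,8),[4,7),[3,6); WM=3; [0,3) fires=1
i=3 t=6 v=1: → [6,9),[5,8),[4,7); WM=4
i=4 t=9 v=5: → [9,12),[8,11),[7,10); WM=7; [2,5) fires=1 [3,6) fires=2 [4,7) fires=3
i=5 t=10 v=8: → [10,13),[9,12),[8,11); WM=8; [5,8) fires=2
i=6 t=11 v=3: → [11,14),[10,13),[9,12); WM=9; [6,9) fires=1
i=7 t=12 v=1: → [12,15),[11,14),[10,13); WM=10; [7,10) fires=1
i=8 t=4 v=9: DROP (t<10-1); WM=10
i=9 t=12 v=6: → [12,15),[11,14),[10,13); WM=10
i=10 t=13 v=7: → [13,16),[12,15),[11,14); WM=11; [8,11) fires=2
i=11 t=8 v=2: DROP (t<11-1); WM=11
i=12 t=15 v=6: → [15,18),[14,17),[13,16); WM=13; [9,12) fires=3 [10,13) fires=4

[0,3)=1 [2,5)=1 [3,6)=2 [4,7)=3 [5,8)=2 [6,9)=1 [7,10)=1 [8,11)=2 [9,12)=3 [10,13)=4 [11,14)=4 [12,15)=3 [13,16)=2 [14,17)=1 [15,18)=1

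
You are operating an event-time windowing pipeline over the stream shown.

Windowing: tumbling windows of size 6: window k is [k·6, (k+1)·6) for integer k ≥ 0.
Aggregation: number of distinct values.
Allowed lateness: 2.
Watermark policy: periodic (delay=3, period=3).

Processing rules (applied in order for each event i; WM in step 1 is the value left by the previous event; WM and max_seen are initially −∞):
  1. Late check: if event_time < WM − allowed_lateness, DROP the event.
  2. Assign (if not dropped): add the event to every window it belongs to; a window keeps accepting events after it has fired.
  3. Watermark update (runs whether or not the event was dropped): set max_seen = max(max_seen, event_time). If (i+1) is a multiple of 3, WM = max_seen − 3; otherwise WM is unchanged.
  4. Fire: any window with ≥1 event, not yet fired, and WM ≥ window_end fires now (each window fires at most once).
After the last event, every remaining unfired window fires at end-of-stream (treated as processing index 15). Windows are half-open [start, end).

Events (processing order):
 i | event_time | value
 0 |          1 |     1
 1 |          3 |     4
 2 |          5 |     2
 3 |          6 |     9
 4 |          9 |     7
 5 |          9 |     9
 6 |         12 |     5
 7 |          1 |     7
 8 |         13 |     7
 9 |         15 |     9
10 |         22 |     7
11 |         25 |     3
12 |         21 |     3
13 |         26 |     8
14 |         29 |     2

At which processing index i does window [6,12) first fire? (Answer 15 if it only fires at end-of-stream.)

i=0 t=1 v=1: → [0,6); WM=−∞
i=1 t=3 v=4: → [0,6); WM=−∞
i=2 t=5 v=2: → [0,6); WM=2
i=3 t=6 v=9: → [6,12); WM=2
i=4 t=9 v=7: → [6,12); WM=2
i=5 t=9 v=9: → [6,12); WM=6; [0,6) fires=3
i=6 t=12 v=5: → [12,18); WM=6
i=7 t=1 v=7: DROP (t<6-2); WM=6
i=8 t=13 v=7: → [12,18); WM=10
i=9 t=15 v=9: → [12,18); WM=10
i=10 t=22 v=7: → [18,24); WM=10
i=11 t=25 v=3: → [24,30); WM=22; [6,12) fires=2 [12,18) fires=3
i=12 t=21 v=3: → [18,24); WM=22
i=13 t=26 v=8: → [24,30); WM=22
i=14 t=29 v=2: → [24,30); WM=26; [18,24) fires=2

11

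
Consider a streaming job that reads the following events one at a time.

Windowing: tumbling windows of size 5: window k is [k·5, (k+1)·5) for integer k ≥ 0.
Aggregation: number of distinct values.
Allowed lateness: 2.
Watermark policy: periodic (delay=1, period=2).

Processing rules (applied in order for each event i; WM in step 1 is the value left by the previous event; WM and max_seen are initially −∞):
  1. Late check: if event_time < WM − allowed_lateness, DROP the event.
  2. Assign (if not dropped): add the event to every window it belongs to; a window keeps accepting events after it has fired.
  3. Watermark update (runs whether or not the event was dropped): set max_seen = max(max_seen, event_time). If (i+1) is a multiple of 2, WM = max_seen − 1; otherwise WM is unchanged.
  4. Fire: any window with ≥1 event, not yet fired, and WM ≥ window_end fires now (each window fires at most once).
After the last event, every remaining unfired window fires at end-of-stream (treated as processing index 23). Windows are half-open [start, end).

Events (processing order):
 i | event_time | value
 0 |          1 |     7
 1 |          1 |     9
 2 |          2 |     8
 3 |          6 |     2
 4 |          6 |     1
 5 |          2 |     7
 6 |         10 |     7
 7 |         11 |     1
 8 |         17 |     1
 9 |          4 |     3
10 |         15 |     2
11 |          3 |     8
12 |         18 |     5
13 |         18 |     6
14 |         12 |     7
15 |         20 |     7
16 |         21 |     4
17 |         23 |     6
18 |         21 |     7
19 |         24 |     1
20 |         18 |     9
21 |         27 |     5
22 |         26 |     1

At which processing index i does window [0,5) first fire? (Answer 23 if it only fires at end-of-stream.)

i=0 t=1 v=7: → [0,5); WM=−∞
i=1 t=1 v=9: → [0,5); WM=0
i=2 t=2 v=8: → [0,5); WM=0
i=3 t=6 v=2: → [5,10); WM=5; [0,5) fires=3
i=4 t=6 v=1: → [5,10); WM=5
i=5 t=2 v=7: DROP (t<5-2); WM=5
i=6 t=10 v=7: → [10,15); WM=5
i=7 t=11 v=1: → [10,15); WM=10; [5,10) fires=2
i=8 t=17 v=1: → [15,20); WM=10
i=9 t=4 v=3: DROP (t<10-2); WM=16; [10,15) fires=2
i=10 t=15 v=2: → [15,20); WM=16
i=11 t=3 v=8: DROP (t<16-2); WM=16
i=12 t=18 v=5: → [15,20); WM=16
i=13 t=18 v=6: → [15,20); WM=17
i=14 t=12 v=7: DROP (t<17-2); WM=17
i=15 t=20 v=7: → [20,25); WM=19
i=16 t=21 v=4: → [20,25); WM=19
i=17 t=23 v=6: → [20,25); WM=22; [15,20) fires=4
i=18 t=21 v=7: → [20,25); WM=22
i=19 t=24 v=1: → [20,25); WM=23
i=20 t=18 v=9: DROP (t<23-2); WM=23
i=21 t=27 v=5: → [25,30); WM=26; [20,25) fires=4
i=22 t=26 v=1: → [25,30); WM=26

3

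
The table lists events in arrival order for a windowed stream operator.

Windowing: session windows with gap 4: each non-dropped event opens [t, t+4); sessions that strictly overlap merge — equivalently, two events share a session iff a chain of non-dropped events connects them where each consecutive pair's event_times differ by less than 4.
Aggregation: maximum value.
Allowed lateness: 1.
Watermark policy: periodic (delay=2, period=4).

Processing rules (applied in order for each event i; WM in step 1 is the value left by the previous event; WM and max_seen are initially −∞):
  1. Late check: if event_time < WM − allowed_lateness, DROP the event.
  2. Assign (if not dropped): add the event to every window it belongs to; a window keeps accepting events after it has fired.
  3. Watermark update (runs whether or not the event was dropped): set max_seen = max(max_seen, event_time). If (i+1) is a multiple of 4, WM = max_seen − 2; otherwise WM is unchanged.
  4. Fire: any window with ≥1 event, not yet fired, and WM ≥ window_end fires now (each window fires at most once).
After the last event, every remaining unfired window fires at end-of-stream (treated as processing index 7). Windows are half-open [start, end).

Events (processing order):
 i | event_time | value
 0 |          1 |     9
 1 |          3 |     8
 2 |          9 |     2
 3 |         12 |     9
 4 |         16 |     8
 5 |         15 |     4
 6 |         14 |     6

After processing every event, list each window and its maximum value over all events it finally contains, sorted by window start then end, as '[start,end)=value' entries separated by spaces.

[1,7)=9 [9,20)=9

i=0 t=1 v=9: → [1,5); WM=−∞
i=1 t=3 v=8: → [1,7); WM=−∞
i=2 t=9 v=2: → [9,13); WM=−∞
i=3 t=12 v=9: → [9,16); WM=10
i=4 t=16 v=8: → [16,20); WM=10
i=5 t=15 v=4: → [9,20); WM=10
i=6 t=14 v=6: → [9,20); WM=10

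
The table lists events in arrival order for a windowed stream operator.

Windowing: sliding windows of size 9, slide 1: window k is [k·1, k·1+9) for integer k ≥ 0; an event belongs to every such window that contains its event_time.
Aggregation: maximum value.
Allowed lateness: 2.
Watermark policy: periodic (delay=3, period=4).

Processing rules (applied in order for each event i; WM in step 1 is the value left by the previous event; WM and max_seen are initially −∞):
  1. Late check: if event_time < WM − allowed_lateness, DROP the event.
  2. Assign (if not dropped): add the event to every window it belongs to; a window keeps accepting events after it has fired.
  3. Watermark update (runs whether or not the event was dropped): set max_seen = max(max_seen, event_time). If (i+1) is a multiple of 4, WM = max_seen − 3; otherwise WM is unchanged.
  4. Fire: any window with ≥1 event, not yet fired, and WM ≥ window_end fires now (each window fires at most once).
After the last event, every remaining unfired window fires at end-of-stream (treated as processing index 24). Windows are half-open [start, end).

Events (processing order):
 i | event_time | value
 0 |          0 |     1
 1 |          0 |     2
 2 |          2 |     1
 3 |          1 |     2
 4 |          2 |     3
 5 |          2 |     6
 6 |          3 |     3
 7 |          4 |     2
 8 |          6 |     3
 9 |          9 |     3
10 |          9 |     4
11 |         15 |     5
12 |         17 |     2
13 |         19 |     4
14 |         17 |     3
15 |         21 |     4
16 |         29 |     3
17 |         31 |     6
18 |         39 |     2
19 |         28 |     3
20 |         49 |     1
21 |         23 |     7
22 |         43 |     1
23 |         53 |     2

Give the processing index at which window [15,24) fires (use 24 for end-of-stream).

19

i=0 t=0 v=1: → [0,9); WM=−∞
i=1 t=0 v=2: → [0,9); WM=−∞
i=2 t=2 v=1: → [2,11),[1,10),[0,9); WM=−∞
i=3 t=1 v=2: → [1,10),[0,9); WM=-1
i=4 t=2 v=3: → [2,11),[1,10),[0,9); WM=-1
i=5 t=2 v=6: → [2,11),[1,10),[0,9); WM=-1
i=6 t=3 v=3: → [3,12),[2,11),[1,10),[0,9); WM=-1
i=7 t=4 v=2: → [4,13),[3,12),[2,11),[1,10),[0,9); WM=1
i=8 t=6 v=3: → [6,15),[5,14),[4,13),[3,12),[2,11),[1,10),[0,9); WM=1
i=9 t=9 v=3: → [9,18),[8,17),[7,16),[6,15),[5,14),[4,13),[3,12),[2,11),[1,10); WM=1
i=10 t=9 v=4: → [9,18),[8,17),[7,16),[6,15),[5,14),[4,13),[3,12),[2,11),[1,10); WM=1
i=11 t=15 v=5: → [15,24),[14,23),[13,22),[12,21),[11,20),[10,19),[9,18),[8,17),[7,16); WM=12; [0,9) fires=6 [1,10) fires=6 [2,11) fires=6 [3,12) fires=4
i=12 t=17 v=2: → [17,26),[16,25),[15,24),[14,23),[13,22),[12,21),[11,20),[10,19),[9,18); WM=12
i=13 t=19 v=4: → [19,28),[18,27),[17,26),[16,25),[15,24),[14,23),[13,22),[12,21),[11,20); WM=12
i=14 t=17 v=3: → [17,26),[16,25),[15,24),[14,23),[13,22),[12,21),[11,20),[10,19),[9,18); WM=12
i=15 t=21 v=4: → [21,30),[20,29),[19,28),[18,27),[17,26),[16,25),[15,24),[14,23),[13,22); WM=18; [4,13) fires=4 [5,14) fires=4 [6,15) fires=4 [7,16) fires=5 [8,17) fires=5 [9,18) fires=5
i=16 t=29 v=3: → [29,38),[28,37),[27,36),[26,35),[25,34),[24,33),[23,32),[22,31),[21,30); WM=18
i=17 t=31 v=6: → [31,40),[30,39),[29,38),[28,37),[27,36),[26,35),[25,34),[24,33),[23,32); WM=18
i=18 t=39 v=2: → [39,48),[38,47),[37,46),[36,45),[35,44),[34,43),[33,42),[32,41),[31,40); WM=18
i=19 t=28 v=3: → [28,37),[27,36),[26,35),[25,34),[24,33),[23,32),[22,31),[21,30),[20,29); WM=36; [10,19) fires=5 [11,20) fires=5 [12,21) fires=5 [13,22) fires=5 [14,23) fires=5 [15,24) fires=5 [16,25) fires=4 [17,26) fires=4 [18,27) fires=4 [19,28) fires=4 [20,29) fires=4 [21,30) fires=4 [22,31) fires=3 [23,32) fires=6 [24,33) fires=6 [25,34) fires=6 [26,35) fires=6 [27,36) fires=6
i=20 t=49 v=1: → [49,58),[48,57),[47,56),[46,55),[45,54),[44,53),[43,52),[42,51),[41,50); WM=36
i=21 t=23 v=7: DROP (t<36-2); WM=36
i=22 t=43 v=1: → [43,52),[42,51),[41,50),[40,49),[39,48),[38,47),[37,46),[36,45),[35,44); WM=36
i=23 t=53 v=2: → [53,62),[52,61),[51,60),[50,59),[49,58),[48,57),[47,56),[46,55),[45,54); WM=50; [28,37) fires=6 [29,38) fires=6 [30,39) fires=6 [31,40) fires=6 [32,41) fires=2 [33,42) fires=2 [34,43) fires=2 [35,44) fires=2 [36,45) fires=2 [37,46) fires=2 [38,47) fires=2 [39,48) fires=2 [40,49) fires=1 [41,50) fires=1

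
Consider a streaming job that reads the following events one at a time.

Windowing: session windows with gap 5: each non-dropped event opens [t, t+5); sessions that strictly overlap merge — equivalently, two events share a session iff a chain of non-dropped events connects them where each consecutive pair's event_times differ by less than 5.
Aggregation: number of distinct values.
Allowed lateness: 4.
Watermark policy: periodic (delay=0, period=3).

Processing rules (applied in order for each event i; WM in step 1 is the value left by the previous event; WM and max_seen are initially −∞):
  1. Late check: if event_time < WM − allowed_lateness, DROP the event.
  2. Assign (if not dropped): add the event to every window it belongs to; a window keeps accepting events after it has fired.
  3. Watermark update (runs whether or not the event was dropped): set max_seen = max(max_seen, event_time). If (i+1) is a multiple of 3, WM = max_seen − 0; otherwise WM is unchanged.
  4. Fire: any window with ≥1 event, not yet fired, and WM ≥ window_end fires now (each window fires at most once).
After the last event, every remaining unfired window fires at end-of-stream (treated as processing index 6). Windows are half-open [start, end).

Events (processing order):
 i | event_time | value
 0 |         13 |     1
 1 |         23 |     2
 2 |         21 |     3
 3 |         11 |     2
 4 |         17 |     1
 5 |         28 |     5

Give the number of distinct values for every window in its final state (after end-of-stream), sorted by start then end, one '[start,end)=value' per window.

i=0 t=13 v=1: → [13,18); WM=−∞
i=1 t=23 v=2: → [23,28); WM=−∞
i=2 t=21 v=3: → [21,28); WM=23
i=3 t=11 v=2: DROP (t<23-4); WM=23
i=4 t=17 v=1: DROP (t<23-4); WM=23
i=5 t=28 v=5: → [28,33); WM=28

[13,18)=1 [21,28)=2 [28,33)=1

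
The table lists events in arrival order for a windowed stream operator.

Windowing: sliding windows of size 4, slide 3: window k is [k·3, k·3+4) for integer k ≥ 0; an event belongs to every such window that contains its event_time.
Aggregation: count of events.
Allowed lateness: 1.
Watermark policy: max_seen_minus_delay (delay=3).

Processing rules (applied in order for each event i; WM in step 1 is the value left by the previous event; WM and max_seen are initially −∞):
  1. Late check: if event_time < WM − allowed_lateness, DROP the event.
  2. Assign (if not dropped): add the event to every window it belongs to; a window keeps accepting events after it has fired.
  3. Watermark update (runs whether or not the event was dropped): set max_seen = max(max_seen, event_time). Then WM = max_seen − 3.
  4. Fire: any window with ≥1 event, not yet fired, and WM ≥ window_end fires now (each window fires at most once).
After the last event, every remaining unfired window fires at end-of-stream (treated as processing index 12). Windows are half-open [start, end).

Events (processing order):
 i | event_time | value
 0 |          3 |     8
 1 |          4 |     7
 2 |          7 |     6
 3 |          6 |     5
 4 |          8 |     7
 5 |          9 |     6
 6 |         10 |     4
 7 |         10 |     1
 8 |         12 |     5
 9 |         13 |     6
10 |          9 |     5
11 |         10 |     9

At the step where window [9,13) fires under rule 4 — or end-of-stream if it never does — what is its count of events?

6

i=0 t=3 v=8: → [3,7),[0,4); WM=0
i=1 t=4 v=7: → [3,7); WM=1
i=2 t=7 v=6: → [6,10); WM=4; [0,4) fires=1
i=3 t=6 v=5: → [6,10),[3,7); WM=4
i=4 t=8 v=7: → [6,10); WM=5
i=5 t=9 v=6: → [9,13),[6,10); WM=6
i=6 t=10 v=4: → [9,13); WM=7; [3,7) fires=3
i=7 t=10 v=1: → [9,13); WM=7
i=8 t=12 v=5: → [12,16),[9,13); WM=9
i=9 t=13 v=6: → [12,16); WM=10; [6,10) fires=4
i=10 t=9 v=5: → [9,13),[6,10); WM=10
i=11 t=10 v=9: → [9,13); WM=10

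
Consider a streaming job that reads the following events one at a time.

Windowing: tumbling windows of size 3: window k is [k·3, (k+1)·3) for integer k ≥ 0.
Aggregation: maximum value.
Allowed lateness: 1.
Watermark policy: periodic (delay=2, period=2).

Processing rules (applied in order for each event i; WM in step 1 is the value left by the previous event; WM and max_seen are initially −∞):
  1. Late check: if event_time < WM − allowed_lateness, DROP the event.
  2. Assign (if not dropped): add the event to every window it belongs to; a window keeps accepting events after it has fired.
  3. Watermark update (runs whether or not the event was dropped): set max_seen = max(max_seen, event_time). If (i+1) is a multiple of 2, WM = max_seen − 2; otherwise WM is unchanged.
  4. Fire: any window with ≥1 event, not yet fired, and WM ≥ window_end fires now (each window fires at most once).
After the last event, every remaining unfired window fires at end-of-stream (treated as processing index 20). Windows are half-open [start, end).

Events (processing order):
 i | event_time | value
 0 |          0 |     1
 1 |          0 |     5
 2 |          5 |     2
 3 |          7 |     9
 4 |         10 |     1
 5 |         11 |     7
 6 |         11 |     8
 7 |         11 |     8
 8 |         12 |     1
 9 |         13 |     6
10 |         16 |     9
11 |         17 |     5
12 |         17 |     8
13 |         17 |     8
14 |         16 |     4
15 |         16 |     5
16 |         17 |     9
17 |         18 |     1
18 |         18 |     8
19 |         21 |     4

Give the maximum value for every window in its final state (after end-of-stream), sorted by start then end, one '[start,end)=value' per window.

[0,3)=5 [3,6)=2 [6,9)=9 [9,12)=8 [12,15)=6 [15,18)=9 [18,21)=8 [21,24)=4

i=0 t=0 v=1: → [0,3); WM=−∞
i=1 t=0 v=5: → [0,3); WM=-2
i=2 t=5 v=2: → [3,6); WM=-2
i=3 t=7 v=9: → [6,9); WM=5; [0,3) fires=5
i=4 t=10 v=1: → [9,12); WM=5
i=5 t=11 v=7: → [9,12); WM=9; [3,6) fires=2 [6,9) fires=9
i=6 t=11 v=8: → [9,12); WM=9
i=7 t=11 v=8: → [9,12); WM=9
i=8 t=12 v=1: → [12,15); WM=9
i=9 t=13 v=6: → [12,15); WM=11
i=10 t=16 v=9: → [15,18); WM=11
i=11 t=17 v=5: → [15,18); WM=15; [9,12) fires=8 [12,15) fires=6
i=12 t=17 v=8: → [15,18); WM=15
i=13 t=17 v=8: → [15,18); WM=15
i=14 t=16 v=4: → [15,18); WM=15
i=15 t=16 v=5: → [15,18); WM=15
i=16 t=17 v=9: → [15,18); WM=15
i=17 t=18 v=1: → [18,21); WM=16
i=18 t=18 v=8: → [18,21); WM=16
i=19 t=21 v=4: → [21,24); WM=19; [15,18) fires=9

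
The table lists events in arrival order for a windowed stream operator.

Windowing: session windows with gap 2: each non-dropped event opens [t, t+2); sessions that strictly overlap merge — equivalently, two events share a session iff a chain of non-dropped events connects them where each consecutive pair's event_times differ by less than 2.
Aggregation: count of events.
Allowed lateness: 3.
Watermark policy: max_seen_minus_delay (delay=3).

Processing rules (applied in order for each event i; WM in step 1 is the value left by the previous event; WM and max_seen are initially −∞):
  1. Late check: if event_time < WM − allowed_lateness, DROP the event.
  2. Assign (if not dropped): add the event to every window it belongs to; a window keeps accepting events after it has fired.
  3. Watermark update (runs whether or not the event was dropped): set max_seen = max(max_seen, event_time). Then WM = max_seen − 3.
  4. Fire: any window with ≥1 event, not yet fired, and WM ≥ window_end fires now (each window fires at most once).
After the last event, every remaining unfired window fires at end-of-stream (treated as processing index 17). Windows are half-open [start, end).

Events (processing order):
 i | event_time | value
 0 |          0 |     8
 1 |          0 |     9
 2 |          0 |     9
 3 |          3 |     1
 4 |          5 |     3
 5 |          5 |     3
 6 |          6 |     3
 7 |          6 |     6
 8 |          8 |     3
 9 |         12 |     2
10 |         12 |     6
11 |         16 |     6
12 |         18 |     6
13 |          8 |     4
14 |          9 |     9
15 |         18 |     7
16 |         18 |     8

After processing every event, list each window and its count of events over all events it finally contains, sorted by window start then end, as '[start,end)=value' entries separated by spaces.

i=0 t=0 v=8: → [0,2); WM=-3
i=1 t=0 v=9: → [0,2); WM=-3
i=2 t=0 v=9: → [0,2); WM=-3
i=3 t=3 v=1: → [3,5); WM=0
i=4 t=5 v=3: → [5,7); WM=2
i=5 t=5 v=3: → [5,7); WM=2
i=6 t=6 v=3: → [5,8); WM=3
i=7 t=6 v=6: → [5,8); WM=3
i=8 t=8 v=3: → [8,10); WM=5
i=9 t=12 v=2: → [12,14); WM=9
i=10 t=12 v=6: → [12,14); WM=9
i=11 t=16 v=6: → [16,18); WM=13
i=12 t=18 v=6: → [18,20); WM=15
i=13 t=8 v=4: DROP (t<15-3); WM=15
i=14 t=9 v=9: DROP (t<15-3); WM=15
i=15 t=18 v=7: → [18,20); WM=15
i=16 t=18 v=8: → [18,20); WM=15

[0,2)=3 [3,5)=1 [5,8)=4 [8,10)=1 [12,14)=2 [16,18)=1 [18,20)=3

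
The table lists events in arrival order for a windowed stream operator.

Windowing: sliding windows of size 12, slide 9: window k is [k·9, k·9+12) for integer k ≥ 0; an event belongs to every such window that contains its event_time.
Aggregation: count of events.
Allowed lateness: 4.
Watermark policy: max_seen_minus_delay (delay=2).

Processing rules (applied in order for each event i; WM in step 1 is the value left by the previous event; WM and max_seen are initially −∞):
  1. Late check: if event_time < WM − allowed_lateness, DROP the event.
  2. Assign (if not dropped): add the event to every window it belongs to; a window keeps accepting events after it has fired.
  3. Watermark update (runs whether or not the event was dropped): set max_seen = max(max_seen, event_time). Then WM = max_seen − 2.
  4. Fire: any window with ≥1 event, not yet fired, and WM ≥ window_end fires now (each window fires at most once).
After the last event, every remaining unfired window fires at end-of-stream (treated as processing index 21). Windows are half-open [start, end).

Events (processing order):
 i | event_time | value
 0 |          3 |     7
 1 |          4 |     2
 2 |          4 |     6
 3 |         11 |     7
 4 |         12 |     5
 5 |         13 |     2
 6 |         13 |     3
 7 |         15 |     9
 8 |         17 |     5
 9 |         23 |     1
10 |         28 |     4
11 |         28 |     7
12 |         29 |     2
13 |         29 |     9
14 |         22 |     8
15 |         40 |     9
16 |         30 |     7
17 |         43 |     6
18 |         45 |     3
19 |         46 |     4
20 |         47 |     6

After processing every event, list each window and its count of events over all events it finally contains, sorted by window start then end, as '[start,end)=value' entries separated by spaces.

i=0 t=3 v=7: → [0,12); WM=1
i=1 t=4 v=2: → [0,12); WM=2
i=2 t=4 v=6: → [0,12); WM=2
i=3 t=11 v=7: → [9,21),[0,12); WM=9
i=4 t=12 v=5: → [9,21); WM=10
i=5 t=13 v=2: → [9,21); WM=11
i=6 t=13 v=3: → [9,21); WM=11
i=7 t=15 v=9: → [9,21); WM=13; [0,12) fires=4
i=8 t=17 v=5: → [9,21); WM=15
i=9 t=23 v=1: → [18,30); WM=21; [9,21) fires=6
i=10 t=28 v=4: → [27,39),[18,30); WM=26
i=11 t=28 v=7: → [27,39),[18,30); WM=26
i=12 t=29 v=2: → [27,39),[18,30); WM=27
i=13 t=29 v=9: → [27,39),[18,30); WM=27
i=14 t=22 v=8: DROP (t<27-4); WM=27
i=15 t=40 v=9: → [36,48); WM=38; [18,30) fires=5
i=16 t=30 v=7: DROP (t<38-4); WM=38
i=17 t=43 v=6: → [36,48); WM=41; [27,39) fires=4
i=18 t=45 v=3: → [45,57),[36,48); WM=43
i=19 t=46 v=4: → [45,57),[36,48); WM=44
i=20 t=47 v=6: → [45,57),[36,48); WM=45

[0,12)=4 [9,21)=6 [18,30)=5 [27,39)=4 [36,48)=5 [45,57)=3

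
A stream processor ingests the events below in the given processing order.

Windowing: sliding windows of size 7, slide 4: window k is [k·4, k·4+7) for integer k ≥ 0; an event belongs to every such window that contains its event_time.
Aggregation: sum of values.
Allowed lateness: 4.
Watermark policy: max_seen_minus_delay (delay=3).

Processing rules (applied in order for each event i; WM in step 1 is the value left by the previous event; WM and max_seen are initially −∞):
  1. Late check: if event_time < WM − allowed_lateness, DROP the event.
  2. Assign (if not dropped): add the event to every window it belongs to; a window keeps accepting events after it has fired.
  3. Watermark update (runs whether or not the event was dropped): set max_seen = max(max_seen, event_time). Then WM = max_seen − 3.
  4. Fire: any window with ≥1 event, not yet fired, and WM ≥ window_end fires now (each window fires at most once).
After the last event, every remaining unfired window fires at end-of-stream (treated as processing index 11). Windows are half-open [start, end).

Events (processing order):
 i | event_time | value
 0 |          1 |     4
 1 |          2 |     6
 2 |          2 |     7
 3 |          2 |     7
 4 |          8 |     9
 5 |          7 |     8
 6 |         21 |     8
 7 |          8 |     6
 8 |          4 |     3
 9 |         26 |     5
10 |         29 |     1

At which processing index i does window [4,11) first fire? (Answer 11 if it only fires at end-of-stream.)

i=0 t=1 v=4: → [0,7); WM=-2
i=1 t=2 v=6: → [0,7); WM=-1
i=2 t=2 v=7: → [0,7); WM=-1
i=3 t=2 v=7: → [0,7); WM=-1
i=4 t=8 v=9: → [8,15),[4,11); WM=5
i=5 t=7 v=8: → [4,11); WM=5
i=6 t=21 v=8: → [20,27),[16,23); WM=18; [0,7) fires=24 [4,11) fires=17 [8,15) fires=9
i=7 t=8 v=6: DROP (t<18-4); WM=18
i=8 t=4 v=3: DROP (t<18-4); WM=18
i=9 t=26 v=5: → [24,31),[20,27); WM=23; [16,23) fires=8
i=10 t=29 v=1: → [28,35),[24,31); WM=26

6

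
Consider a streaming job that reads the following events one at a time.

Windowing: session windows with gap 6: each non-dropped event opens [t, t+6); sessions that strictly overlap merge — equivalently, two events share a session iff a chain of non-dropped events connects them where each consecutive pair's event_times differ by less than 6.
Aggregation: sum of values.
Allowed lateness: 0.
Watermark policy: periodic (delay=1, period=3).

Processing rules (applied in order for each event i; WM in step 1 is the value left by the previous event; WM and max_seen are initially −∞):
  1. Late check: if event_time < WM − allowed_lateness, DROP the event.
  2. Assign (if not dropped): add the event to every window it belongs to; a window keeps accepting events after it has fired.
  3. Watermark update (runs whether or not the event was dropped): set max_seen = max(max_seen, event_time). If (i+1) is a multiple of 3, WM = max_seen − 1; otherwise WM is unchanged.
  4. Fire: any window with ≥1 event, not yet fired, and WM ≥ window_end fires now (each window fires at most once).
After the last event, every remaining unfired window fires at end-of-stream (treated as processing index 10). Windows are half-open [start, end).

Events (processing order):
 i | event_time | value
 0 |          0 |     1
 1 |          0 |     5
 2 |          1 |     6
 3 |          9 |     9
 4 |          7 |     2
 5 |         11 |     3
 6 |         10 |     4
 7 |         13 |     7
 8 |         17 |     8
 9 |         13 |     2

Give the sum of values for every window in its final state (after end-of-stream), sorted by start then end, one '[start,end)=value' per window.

i=0 t=0 v=1: → [0,6); WM=−∞
i=1 t=0 v=5: → [0,6); WM=−∞
i=2 t=1 v=6: → [0,7); WM=0
i=3 t=9 v=9: → [9,15); WM=0
i=4 t=7 v=2: → [7,15); WM=0
i=5 t=11 v=3: → [7,17); WM=10
i=6 t=10 v=4: → [7,17); WM=10
i=7 t=13 v=7: → [7,19); WM=10
i=8 t=17 v=8: → [7,23); WM=16
i=9 t=13 v=2: DROP (t<16-0); WM=16

[0,7)=12 [7,23)=33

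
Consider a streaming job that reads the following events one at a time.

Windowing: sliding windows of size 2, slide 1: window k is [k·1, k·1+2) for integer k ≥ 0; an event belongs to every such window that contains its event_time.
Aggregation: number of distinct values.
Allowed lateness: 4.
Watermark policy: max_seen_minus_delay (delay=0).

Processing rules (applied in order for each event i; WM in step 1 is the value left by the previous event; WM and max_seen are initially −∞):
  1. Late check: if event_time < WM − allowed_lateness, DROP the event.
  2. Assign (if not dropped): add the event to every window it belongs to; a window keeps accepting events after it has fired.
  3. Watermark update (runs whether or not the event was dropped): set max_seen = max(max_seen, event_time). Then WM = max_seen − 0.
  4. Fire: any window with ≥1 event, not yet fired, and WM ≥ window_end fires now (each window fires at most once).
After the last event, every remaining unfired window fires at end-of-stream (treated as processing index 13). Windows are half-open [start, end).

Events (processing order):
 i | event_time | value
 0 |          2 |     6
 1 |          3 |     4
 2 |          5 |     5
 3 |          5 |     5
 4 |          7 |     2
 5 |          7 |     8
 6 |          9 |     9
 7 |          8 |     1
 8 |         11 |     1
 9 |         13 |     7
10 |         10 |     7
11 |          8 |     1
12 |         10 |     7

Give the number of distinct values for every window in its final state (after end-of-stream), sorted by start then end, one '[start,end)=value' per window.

i=0 t=2 v=6: → [2,4),[1,3); WM=2
i=1 t=3 v=4: → [3,5),[2,4); WM=3; [1,3) fires=1
i=2 t=5 v=5: → [5,7),[4,6); WM=5; [2,4) fires=2 [3,5) fires=1
i=3 t=5 v=5: → [5,7),[4,6); WM=5
i=4 t=7 v=2: → [7,9),[6,8); WM=7; [4,6) fires=1 [5,7) fires=1
i=5 t=7 v=8: → [7,9),[6,8); WM=7
i=6 t=9 v=9: → [9,11),[8,10); WM=9; [6,8) fires=2 [7,9) fires=2
i=7 t=8 v=1: → [8,10),[7,9); WM=9
i=8 t=11 v=1: → [11,13),[10,12); WM=11; [8,10) fires=2 [9,11) fires=1
i=9 t=13 v=7: → [13,15),[12,14); WM=13; [10,12) fires=1 [11,13) fires=1
i=10 t=10 v=7: → [10,12),[9,11); WM=13
i=11 t=8 v=1: DROP (t<13-4); WM=13
i=12 t=10 v=7: → [10,12),[9,11); WM=13

[1,3)=1 [2,4)=2 [3,5)=1 [4,6)=1 [5,7)=1 [6,8)=2 [7,9)=3 [8,10)=2 [9,11)=2 [10,12)=2 [11,13)=1 [12,14)=1 [13,15)=1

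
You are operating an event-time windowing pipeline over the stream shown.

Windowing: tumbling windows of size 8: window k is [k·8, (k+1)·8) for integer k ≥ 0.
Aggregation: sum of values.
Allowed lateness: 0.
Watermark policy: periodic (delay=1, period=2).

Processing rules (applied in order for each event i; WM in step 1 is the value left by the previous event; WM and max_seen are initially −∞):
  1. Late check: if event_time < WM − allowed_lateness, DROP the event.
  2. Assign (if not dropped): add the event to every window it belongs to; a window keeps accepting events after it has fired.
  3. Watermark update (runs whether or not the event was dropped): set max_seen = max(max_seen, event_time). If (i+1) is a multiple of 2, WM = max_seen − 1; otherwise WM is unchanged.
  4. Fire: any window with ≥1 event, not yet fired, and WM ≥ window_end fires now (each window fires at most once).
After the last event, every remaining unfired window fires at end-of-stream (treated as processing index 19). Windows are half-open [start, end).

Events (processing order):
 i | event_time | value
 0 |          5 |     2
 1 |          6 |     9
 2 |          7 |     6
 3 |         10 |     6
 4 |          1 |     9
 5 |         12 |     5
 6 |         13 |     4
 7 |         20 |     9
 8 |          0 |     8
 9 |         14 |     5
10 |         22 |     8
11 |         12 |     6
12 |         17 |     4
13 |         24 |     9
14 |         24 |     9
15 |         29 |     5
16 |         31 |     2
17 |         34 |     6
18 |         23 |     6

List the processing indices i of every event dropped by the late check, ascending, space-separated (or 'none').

4 8 9 11 12 18

i=0 t=5 v=2: → [0,8); WM=−∞
i=1 t=6 v=9: → [0,8); WM=5
i=2 t=7 v=6: → [0,8); WM=5
i=3 t=10 v=6: → [8,16); WM=9; [0,8) fires=17
i=4 t=1 v=9: DROP (t<9-0); WM=9
i=5 t=12 v=5: → [8,16); WM=11
i=6 t=13 v=4: → [8,16); WM=11
i=7 t=20 v=9: → [16,24); WM=19; [8,16) fires=15
i=8 t=0 v=8: DROP (t<19-0); WM=19
i=9 t=14 v=5: DROP (t<19-0); WM=19
i=10 t=22 v=8: → [16,24); WM=19
i=11 t=12 v=6: DROP (t<19-0); WM=21
i=12 t=17 v=4: DROP (t<21-0); WM=21
i=13 t=24 v=9: → [24,32); WM=23
i=14 t=24 v=9: → [24,32); WM=23
i=15 t=29 v=5: → [24,32); WM=28; [16,24) fires=17
i=16 t=31 v=2: → [24,32); WM=28
i=17 t=34 v=6: → [32,40); WM=33; [24,32) fires=25
i=18 t=23 v=6: DROP (t<33-0); WM=33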